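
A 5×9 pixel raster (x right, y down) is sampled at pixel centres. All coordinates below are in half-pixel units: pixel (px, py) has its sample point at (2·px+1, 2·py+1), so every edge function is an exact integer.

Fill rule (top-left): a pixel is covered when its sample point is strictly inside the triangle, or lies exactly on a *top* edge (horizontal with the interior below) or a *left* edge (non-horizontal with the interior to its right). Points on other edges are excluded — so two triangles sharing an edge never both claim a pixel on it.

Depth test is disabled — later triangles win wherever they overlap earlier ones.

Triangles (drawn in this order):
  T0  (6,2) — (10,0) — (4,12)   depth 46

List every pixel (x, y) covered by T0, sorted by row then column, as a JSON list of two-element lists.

T0:
  2·area = 36
  edge (6, 2)→(10, 0): d=(4,-2) top-left  bias=+0
  edge (10, 0)→(4, 12): d=(-6,12) right/bottom  bias=-1
  edge (4, 12)→(6, 2): d=(2,-10) top-left  bias=+0
    (4,0)@(9, 1): e=[2,6,28] → #
    (3,1)@(7, 3): e=[6,18,12] → #
    (4,1)@(9, 3): e=[10,-6,32] → ·
    (3,2)@(7, 5): e=[14,6,16] → #
    (4,2)@(9, 5): e=[18,-18,36] → ·
    (2,3)@(5, 7): e=[18,18,0] → #  [on edge]
    (3,3)@(7, 7): e=[22,-6,20] → ·
    (2,4)@(5, 9): e=[26,6,4] → #
    (3,4)@(7, 9): e=[30,-18,24] → ·
    (2,5)@(5, 11): e=[34,-6,8] → ·
    (1,8)@(3, 17): e=[54,-18,0] → ·  [on edge]
  covered (5 px):
    · · · · #
    · · · # ·
    · · · # ·
    · · # · ·
    · · # · ·
    · · · · ·
    · · · · ·
    · · · · ·
    · · · · ·

Result: [[4,0],[3,1],[3,2],[2,3],[2,4]]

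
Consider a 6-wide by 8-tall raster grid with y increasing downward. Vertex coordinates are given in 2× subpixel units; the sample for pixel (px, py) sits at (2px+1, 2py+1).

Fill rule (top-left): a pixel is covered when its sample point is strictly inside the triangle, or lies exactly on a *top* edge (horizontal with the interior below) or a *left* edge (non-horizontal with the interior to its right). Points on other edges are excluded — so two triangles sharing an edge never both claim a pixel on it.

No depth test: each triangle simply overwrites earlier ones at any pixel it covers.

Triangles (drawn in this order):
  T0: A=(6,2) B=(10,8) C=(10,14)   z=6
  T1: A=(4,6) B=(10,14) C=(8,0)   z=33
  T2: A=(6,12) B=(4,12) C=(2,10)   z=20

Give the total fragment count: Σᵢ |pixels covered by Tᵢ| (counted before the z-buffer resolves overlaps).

T0:
  2·area = 24
  edge (6, 2)→(10, 8): d=(4,6) right/bottom  bias=-1
  edge (10, 8)→(10, 14): d=(0,6) right/bottom  bias=-1
  edge (10, 14)→(6, 2): d=(-4,-12) top-left  bias=+0
    (3,2)@(7, 5): e=[6,18,0] → X  [on edge]
    (4,2)@(9, 5): e=[-6,6,24] → .
    (3,3)@(7, 7): e=[14,18,-8] → .
    (4,3)@(9, 7): e=[2,6,16] → X
    (5,3)@(11, 7): e=[-10,-6,40] → .
    (4,4)@(9, 9): e=[10,6,8] → X
    (5,4)@(11, 9): e=[-2,-6,32] → .
    (4,5)@(9, 11): e=[18,6,0] → X  [on edge]
    (5,5)@(11, 11): e=[6,-6,24] → .
    (4,6)@(9, 13): e=[26,6,-8] → .
  covered (4 px):
    . . . . . .
    . . . . . .
    . . . X . .
    . . . . X .
    . . . . X .
    . . . . X .
    . . . . . .
    . . . . . .
T1:
  2·area = 68  (B↔C swapped to make it positive)
  edge (4, 6)→(8, 0): d=(4,-6) top-left  bias=+0
  edge (8, 0)→(10, 14): d=(2,14) right/bottom  bias=-1
  edge (10, 14)→(4, 6): d=(-6,-8) top-left  bias=+0
    (3,1)@(7, 3): e=[6,20,42] → X
    (4,1)@(9, 3): e=[18,-8,58] → .
    (2,2)@(5, 5): e=[2,52,14] → X
    (4,2)@(9, 5): e=[26,-4,46] → .
    (2,3)@(5, 7): e=[10,56,2] → X
    (4,3)@(9, 7): e=[34,0,34] → .  [on edge]
    (2,4)@(5, 9): e=[18,60,-10] → .
    (3,4)@(7, 9): e=[30,32,6] → X
    (4,4)@(9, 9): e=[42,4,22] → X
    (5,4)@(11, 9): e=[54,-24,38] → .
    (3,5)@(7, 11): e=[38,36,-6] → .
    (4,5)@(9, 11): e=[50,8,10] → X
  covered (8 px):
    . . . . . .
    . . . X . .
    . . X X . .
    . . X X . .
    . . . X X .
    . . . . X .
    . . . . . .
    . . . . . .
T2:
  2·area = 4
  edge (6, 12)→(4, 12): d=(-2,0) right/bottom  bias=-1
  edge (4, 12)→(2, 10): d=(-2,-2) top-left  bias=+0
  edge (2, 10)→(6, 12): d=(4,2) right/bottom  bias=-1
    (0,4)@(1, 9): e=[6,0,-2] → .  [on edge]
    (1,5)@(3, 11): e=[2,0,2] → X  [on edge]
    (2,5)@(5, 11): e=[2,4,-2] → .
    (1,6)@(3, 13): e=[-2,-4,10] → .
    (2,6)@(5, 13): e=[-2,0,6] → .  [on edge]
    (3,7)@(7, 15): e=[-6,0,10] → .  [on edge]
  covered (1 px):
    . . . . . .
    . . . . . .
    . . . . . .
    . . . . . .
    . . . . . .
    . X . . . .
    . . . . . .
    . . . . . .

Result: 13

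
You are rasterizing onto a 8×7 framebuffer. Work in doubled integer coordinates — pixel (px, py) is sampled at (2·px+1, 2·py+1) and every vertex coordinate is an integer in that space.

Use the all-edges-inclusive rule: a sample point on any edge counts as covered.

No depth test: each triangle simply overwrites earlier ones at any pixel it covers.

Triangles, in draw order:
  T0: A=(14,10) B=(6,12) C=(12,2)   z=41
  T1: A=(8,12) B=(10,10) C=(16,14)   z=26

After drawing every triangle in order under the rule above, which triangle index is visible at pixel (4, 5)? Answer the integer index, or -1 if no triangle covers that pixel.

T0:
  2·area = 68
  edge (14, 10)→(6, 12): d=(-8,2) inclusive
  edge (6, 12)→(12, 2): d=(6,-10) inclusive
  edge (12, 2)→(14, 10): d=(2,8) inclusive
    (5,2)@(11, 5): e=[46,8,14] → #
    (6,2)@(13, 5): e=[42,28,-2] → ·
    (4,3)@(9, 7): e=[34,0,34] → #  [on edge]
    (6,3)@(13, 7): e=[26,40,2] → #
    (7,3)@(15, 7): e=[22,60,-14] → ·
    (4,4)@(9, 9): e=[18,12,38] → #
    (7,4)@(15, 9): e=[6,72,-10] → ·
    (3,5)@(7, 11): e=[6,4,58] → #
    (5,5)@(11, 11): e=[-2,44,26] → ·
    (6,5)@(13, 11): e=[-6,64,10] → ·
    (3,6)@(7, 13): e=[-10,16,62] → ·
    (4,6)@(9, 13): e=[-14,36,46] → ·
  covered (9 px):
    · · · · · · · ·
    · · · · · · · ·
    · · · · · # · ·
    · · · · # # # ·
    · · · · # # # ·
    · · · # # · · ·
    · · · · · · · ·
T1:
  2·area = 20
  edge (8, 12)→(10, 10): d=(2,-2) inclusive
  edge (10, 10)→(16, 14): d=(6,4) inclusive
  edge (16, 14)→(8, 12): d=(-8,-2) inclusive
    (7,2)@(15, 5): e=[0,-50,70] → ·  [on edge]
    (6,3)@(13, 7): e=[0,-30,50] → ·  [on edge]
    (5,4)@(11, 9): e=[0,-10,30] → ·  [on edge]
    (4,5)@(9, 11): e=[0,10,10] → #  [on edge]
    (5,5)@(11, 11): e=[4,2,14] → #
    (6,5)@(13, 11): e=[8,-6,18] → ·
    (3,6)@(7, 13): e=[0,30,-10] → ·  [on edge]
    (4,6)@(9, 13): e=[4,22,-6] → ·
    (5,6)@(11, 13): e=[8,14,-2] → ·
    (6,6)@(13, 13): e=[12,6,2] → #
    (7,6)@(15, 13): e=[16,-2,6] → ·
  covered (3 px):
    · · · · · · · ·
    · · · · · · · ·
    · · · · · · · ·
    · · · · · · · ·
    · · · · · · · ·
    · · · · # # · ·
    · · · · · · # ·

Z-buffer (winner per pixel, '.' = empty):
  . . . . . . . .
  . . . . . . . .
  . . . . . 0 . .
  . . . . 0 0 0 .
  . . . . 0 0 0 .
  . . . 0 1 1 . .
  . . . . . . 1 .

Final: 1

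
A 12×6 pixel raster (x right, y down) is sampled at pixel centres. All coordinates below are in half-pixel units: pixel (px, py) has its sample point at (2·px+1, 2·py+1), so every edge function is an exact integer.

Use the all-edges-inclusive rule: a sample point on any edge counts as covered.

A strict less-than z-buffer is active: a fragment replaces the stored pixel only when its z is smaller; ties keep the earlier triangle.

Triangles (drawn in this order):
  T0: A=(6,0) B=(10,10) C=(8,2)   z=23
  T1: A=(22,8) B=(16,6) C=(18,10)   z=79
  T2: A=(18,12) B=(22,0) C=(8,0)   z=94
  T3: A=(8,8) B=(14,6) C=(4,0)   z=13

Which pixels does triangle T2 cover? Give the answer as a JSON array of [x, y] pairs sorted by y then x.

T0:
  2·area = 12  (B↔C swapped to make it positive)
  edge (6, 0)→(8, 2): d=(2,2) inclusive
  edge (8, 2)→(10, 10): d=(2,8) inclusive
  edge (10, 10)→(6, 0): d=(-4,-10) inclusive
    (3,0)@(7, 1): e=[0,6,6] → #  [on edge]
    (4,0)@(9, 1): e=[-4,-10,26] → ·
    (3,1)@(7, 3): e=[4,10,-2] → ·
    (4,1)@(9, 3): e=[0,-6,18] → ·  [on edge]
    (5,2)@(11, 5): e=[0,-18,30] → ·  [on edge]
    (4,3)@(9, 7): e=[8,2,2] → #
    (5,3)@(11, 7): e=[4,-14,22] → ·
    (6,3)@(13, 7): e=[0,-30,42] → ·  [on edge]
    (4,4)@(9, 9): e=[12,6,-6] → ·
    (7,4)@(15, 9): e=[0,-42,54] → ·  [on edge]
    (8,5)@(17, 11): e=[0,-54,66] → ·  [on edge]
  covered (2 px):
    · · · # · · · · · · · ·
    · · · · · · · · · · · ·
    · · · · · · · · · · · ·
    · · · · # · · · · · · ·
    · · · · · · · · · · · ·
    · · · · · · · · · · · ·
T1:
  2·area = 20  (B↔C swapped to make it positive)
  edge (22, 8)→(18, 10): d=(-4,2) inclusive
  edge (18, 10)→(16, 6): d=(-2,-4) inclusive
  edge (16, 6)→(22, 8): d=(6,2) inclusive
    (0,0)@(1, 1): e=[70,-50,0] → ·  [on edge]
    (3,1)@(7, 3): e=[50,-30,0] → ·  [on edge]
    (6,2)@(13, 5): e=[30,-10,0] → ·  [on edge]
    (8,3)@(17, 7): e=[14,2,4] → #
    (9,3)@(19, 7): e=[10,10,0] → #  [on edge]
    (10,3)@(21, 7): e=[6,18,-4] → ·
    (8,4)@(17, 9): e=[6,-2,16] → ·
    (9,4)@(19, 9): e=[2,6,12] → #
    (10,4)@(21, 9): e=[-2,14,8] → ·
    (9,5)@(19, 11): e=[-6,2,24] → ·
  covered (3 px):
    · · · · · · · · · · · ·
    · · · · · · · · · · · ·
    · · · · · · · · · · · ·
    · · · · · · · · # # · ·
    · · · · · · · · · # · ·
    · · · · · · · · · · · ·
T2:
  2·area = 168  (B↔C swapped to make it positive)
  edge (18, 12)→(8, 0): d=(-10,-12) inclusive
  edge (8, 0)→(22, 0): d=(14,0) inclusive
  edge (22, 0)→(18, 12): d=(-4,12) inclusive
    (4,0)@(9, 1): e=[2,14,152] → #
    (5,0)@(11, 1): e=[26,14,128] → #
    (6,0)@(13, 1): e=[50,14,104] → #
    (7,0)@(15, 1): e=[74,14,80] → #
    (8,0)@(17, 1): e=[98,14,56] → #
    (9,0)@(19, 1): e=[122,14,32] → #
    (10,0)@(21, 1): e=[146,14,8] → #
    (11,0)@(23, 1): e=[170,14,-16] → ·
    (4,1)@(9, 3): e=[-18,42,144] → ·
    (5,1)@(11, 3): e=[6,42,120] → #
    (10,1)@(21, 3): e=[126,42,0] → #  [on edge]
    (11,1)@(23, 3): e=[150,42,-24] → ·
    (9,4)@(19, 9): e=[42,126,0] → #  [on edge]
  covered (22 px):
    · · · · # # # # # # # ·
    · · · · · # # # # # # ·
    · · · · · · # # # # · ·
    · · · · · · · # # # · ·
    · · · · · · · · # # · ·
    · · · · · · · · · · · ·
T3:
  2·area = 56  (B↔C swapped to make it positive)
  edge (8, 8)→(4, 0): d=(-4,-8) inclusive
  edge (4, 0)→(14, 6): d=(10,6) inclusive
  edge (14, 6)→(8, 8): d=(-6,2) inclusive
    (2,0)@(5, 1): e=[4,4,48] → #
    (3,0)@(7, 1): e=[20,-8,44] → ·
    (2,1)@(5, 3): e=[-4,24,36] → ·
    (3,1)@(7, 3): e=[12,12,32] → #
    (4,1)@(9, 3): e=[28,0,28] → #  [on edge]
    (5,1)@(11, 3): e=[44,-12,24] → ·
    (11,1)@(23, 3): e=[140,-84,0] → ·  [on edge]
    (3,2)@(7, 5): e=[4,32,20] → #
    (5,2)@(11, 5): e=[36,8,12] → #
    (6,2)@(13, 5): e=[52,-4,8] → ·
    (8,2)@(17, 5): e=[84,-28,0] → ·  [on edge]
    (3,3)@(7, 7): e=[-4,52,8] → ·
    (5,3)@(11, 7): e=[28,28,0] → #  [on edge]
    (2,4)@(5, 9): e=[-28,84,0] → ·  [on edge]
    (9,4)@(19, 9): e=[84,0,-28] → ·  [on edge]
  covered (8 px):
    · · # · · · · · · · · ·
    · · · # # · · · · · · ·
    · · · # # # · · · · · ·
    · · · · # # · · · · · ·
    · · · · · · · · · · · ·
    · · · · · · · · · · · ·

Result: [[4,0],[5,0],[6,0],[7,0],[8,0],[9,0],[10,0],[5,1],[6,1],[7,1],[8,1],[9,1],[10,1],[6,2],[7,2],[8,2],[9,2],[7,3],[8,3],[9,3],[8,4],[9,4]]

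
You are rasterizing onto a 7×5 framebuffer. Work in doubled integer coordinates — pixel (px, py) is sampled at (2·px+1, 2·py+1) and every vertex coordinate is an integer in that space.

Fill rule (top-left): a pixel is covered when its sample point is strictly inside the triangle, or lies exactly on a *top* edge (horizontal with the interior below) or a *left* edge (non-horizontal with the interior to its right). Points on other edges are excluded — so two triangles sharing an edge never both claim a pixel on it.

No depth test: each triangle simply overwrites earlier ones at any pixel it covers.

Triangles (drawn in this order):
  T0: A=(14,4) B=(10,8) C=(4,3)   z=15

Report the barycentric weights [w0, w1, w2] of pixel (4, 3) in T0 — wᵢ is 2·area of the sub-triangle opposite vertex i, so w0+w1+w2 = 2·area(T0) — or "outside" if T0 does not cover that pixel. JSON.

T0:
  2·area = 44
  edge (14, 4)→(10, 8): d=(-4,4) right/bottom  bias=-1
  edge (10, 8)→(4, 3): d=(-6,-5) top-left  bias=+0
  edge (4, 3)→(14, 4): d=(10,1) right/bottom  bias=-1
    (3,2)@(7, 5): e=[24,3,17] → █
    (4,2)@(9, 5): e=[16,13,15] → █
    (5,2)@(11, 5): e=[8,23,13] → █
    (6,2)@(13, 5): e=[0,33,11] → ·  [on edge]
    (3,3)@(7, 7): e=[16,-9,37] → ·
    (4,3)@(9, 7): e=[8,1,35] → █
    (5,3)@(11, 7): e=[0,11,33] → ·  [on edge]
    (4,4)@(9, 9): e=[0,-11,55] → ·  [on edge]
  covered (4 px):
    · · · · · · ·
    · · · · · · ·
    · · · █ █ █ ·
    · · · · █ · ·
    · · · · · · ·

Result: [1,35,8]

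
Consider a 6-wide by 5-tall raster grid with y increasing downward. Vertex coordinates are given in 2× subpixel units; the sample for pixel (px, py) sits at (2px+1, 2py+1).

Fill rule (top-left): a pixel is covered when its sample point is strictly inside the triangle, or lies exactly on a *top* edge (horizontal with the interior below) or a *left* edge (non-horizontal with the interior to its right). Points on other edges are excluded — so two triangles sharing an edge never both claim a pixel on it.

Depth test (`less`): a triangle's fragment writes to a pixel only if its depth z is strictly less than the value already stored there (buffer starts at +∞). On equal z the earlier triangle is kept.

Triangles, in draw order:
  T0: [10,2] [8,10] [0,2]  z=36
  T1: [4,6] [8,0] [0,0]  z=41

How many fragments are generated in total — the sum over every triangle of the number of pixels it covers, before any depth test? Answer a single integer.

T0:
  2·area = 80
  edge (10, 2)→(8, 10): d=(-2,8) right/bottom  bias=-1
  edge (8, 10)→(0, 2): d=(-8,-8) top-left  bias=+0
  edge (0, 2)→(10, 2): d=(10,0) top-left  bias=+0
    (0,1)@(1, 3): e=[70,0,10] → █  [on edge]
    (1,1)@(3, 3): e=[54,16,10] → █
    (2,1)@(5, 3): e=[38,32,10] → █
    (3,1)@(7, 3): e=[22,48,10] → █
    (4,1)@(9, 3): e=[6,64,10] → █
    (5,1)@(11, 3): e=[-10,80,10] → ·
    (0,2)@(1, 5): e=[66,-16,30] → ·
    (1,2)@(3, 5): e=[50,0,30] → █  [on edge]
    (5,2)@(11, 5): e=[-14,64,30] → ·
    (1,3)@(3, 7): e=[46,-16,50] → ·
    (2,3)@(5, 7): e=[30,0,50] → █  [on edge]
    (4,3)@(9, 7): e=[-2,32,50] → ·
    (3,4)@(7, 9): e=[10,0,70] → █  [on edge]
  covered (12 px):
    · · · · · ·
    █ █ █ █ █ ·
    · █ █ █ █ ·
    · · █ █ · ·
    · · · █ · ·
T1:
  2·area = 48  (B↔C swapped to make it positive)
  edge (4, 6)→(0, 0): d=(-4,-6) top-left  bias=+0
  edge (0, 0)→(8, 0): d=(8,0) top-left  bias=+0
  edge (8, 0)→(4, 6): d=(-4,6) right/bottom  bias=-1
    (0,0)@(1, 1): e=[2,8,38] → █
    (1,0)@(3, 1): e=[14,8,26] → █
    (2,0)@(5, 1): e=[26,8,14] → █
    (3,0)@(7, 1): e=[38,8,2] → █
    (4,0)@(9, 1): e=[50,8,-10] → ·
    (0,1)@(1, 3): e=[-6,24,30] → ·
    (1,1)@(3, 3): e=[6,24,18] → █
    (3,1)@(7, 3): e=[30,24,-6] → ·
    (1,2)@(3, 5): e=[-2,40,10] → ·
    (2,2)@(5, 5): e=[10,40,-2] → ·
  covered (6 px):
    █ █ █ █ · ·
    · █ █ · · ·
    · · · · · ·
    · · · · · ·
    · · · · · ·

Answer: 18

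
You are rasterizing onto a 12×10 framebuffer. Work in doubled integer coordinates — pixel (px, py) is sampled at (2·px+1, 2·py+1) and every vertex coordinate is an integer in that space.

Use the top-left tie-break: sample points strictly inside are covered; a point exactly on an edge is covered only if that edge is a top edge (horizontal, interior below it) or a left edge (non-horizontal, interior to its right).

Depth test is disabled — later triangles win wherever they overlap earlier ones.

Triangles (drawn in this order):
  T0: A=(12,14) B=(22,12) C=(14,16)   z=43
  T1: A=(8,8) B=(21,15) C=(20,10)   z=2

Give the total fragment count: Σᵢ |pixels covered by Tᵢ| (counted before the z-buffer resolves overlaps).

T0:
  2·area = 24
  edge (12, 14)→(22, 12): d=(10,-2) top-left  bias=+0
  edge (22, 12)→(14, 16): d=(-8,4) right/bottom  bias=-1
  edge (14, 16)→(12, 14): d=(-2,-2) top-left  bias=+0
    (0,1)@(1, 3): e=[-132,156,0] → ·  [on edge]
    (1,2)@(3, 5): e=[-108,132,0] → ·  [on edge]
    (2,3)@(5, 7): e=[-84,108,0] → ·  [on edge]
    (3,4)@(7, 9): e=[-60,84,0] → ·  [on edge]
    (4,5)@(9, 11): e=[-36,60,0] → ·  [on edge]
    (5,6)@(11, 13): e=[-12,36,0] → ·  [on edge]
    (8,6)@(17, 13): e=[0,12,12] → #  [on edge]
    (9,6)@(19, 13): e=[4,4,16] → #
    (10,6)@(21, 13): e=[8,-4,20] → ·
    (3,7)@(7, 15): e=[0,36,-12] → ·  [on edge]
    (6,7)@(13, 15): e=[12,12,0] → #  [on edge]
    (7,7)@(15, 15): e=[16,4,4] → #
    (7,8)@(15, 17): e=[36,-12,0] → ·  [on edge]
    (8,9)@(17, 19): e=[60,-36,0] → ·  [on edge]
  covered (4 px):
    · · · · · · · · · · · ·
    · · · · · · · · · · · ·
    · · · · · · · · · · · ·
    · · · · · · · · · · · ·
    · · · · · · · · · · · ·
    · · · · · · · · · · · ·
    · · · · · · · · # # · ·
    · · · · · · # # · · · ·
    · · · · · · · · · · · ·
    · · · · · · · · · · · ·
T1:
  2·area = 58  (B↔C swapped to make it positive)
  edge (8, 8)→(20, 10): d=(12,2) right/bottom  bias=-1
  edge (20, 10)→(21, 15): d=(1,5) right/bottom  bias=-1
  edge (21, 15)→(8, 8): d=(-13,-7) top-left  bias=+0
    (9,2)@(19, 5): e=[-58,0,116] → ·  [on edge]
    (5,4)@(11, 9): e=[6,44,8] → #
    (6,4)@(13, 9): e=[2,34,22] → #
    (7,4)@(15, 9): e=[-2,24,36] → ·
    (5,5)@(11, 11): e=[30,46,-18] → ·
    (6,5)@(13, 11): e=[26,36,-4] → ·
    (7,5)@(15, 11): e=[22,26,10] → #
    (8,5)@(17, 11): e=[18,16,24] → #
    (9,5)@(19, 11): e=[14,6,38] → #
    (10,5)@(21, 11): e=[10,-4,52] → ·
    (7,6)@(15, 13): e=[46,28,-16] → ·
    (8,6)@(17, 13): e=[42,18,-2] → ·
    (10,7)@(21, 15): e=[58,0,0] → ·  [on edge]
  covered (6 px):
    · · · · · · · · · · · ·
    · · · · · · · · · · · ·
    · · · · · · · · · · · ·
    · · · · · · · · · · · ·
    · · · · · # # · · · · ·
    · · · · · · · # # # · ·
    · · · · · · · · · # · ·
    · · · · · · · · · · · ·
    · · · · · · · · · · · ·
    · · · · · · · · · · · ·

Answer: 10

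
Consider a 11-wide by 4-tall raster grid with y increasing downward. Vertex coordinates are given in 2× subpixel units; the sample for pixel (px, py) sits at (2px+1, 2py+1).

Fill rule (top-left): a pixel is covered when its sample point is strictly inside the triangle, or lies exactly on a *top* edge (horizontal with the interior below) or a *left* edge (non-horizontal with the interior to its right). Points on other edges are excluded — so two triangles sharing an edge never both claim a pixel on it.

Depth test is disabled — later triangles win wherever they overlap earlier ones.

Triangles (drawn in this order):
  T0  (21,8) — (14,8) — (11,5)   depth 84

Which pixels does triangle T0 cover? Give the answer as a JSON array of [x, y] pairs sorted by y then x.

T0:
  2·area = 21
  edge (21, 8)→(14, 8): d=(-7,0) right/bottom  bias=-1
  edge (14, 8)→(11, 5): d=(-3,-3) top-left  bias=+0
  edge (11, 5)→(21, 8): d=(10,3) right/bottom  bias=-1
    (3,0)@(7, 1): e=[49,0,-28] → ·  [on edge]
    (4,1)@(9, 3): e=[35,0,-14] → ·  [on edge]
    (5,2)@(11, 5): e=[21,0,0] → ·  [on edge]
    (6,3)@(13, 7): e=[7,0,14] → █  [on edge]
    (7,3)@(15, 7): e=[7,6,8] → █
    (8,3)@(17, 7): e=[7,12,2] → █
    (9,3)@(19, 7): e=[7,18,-4] → ·
  covered (3 px):
    · · · · · · · · · · ·
    · · · · · · · · · · ·
    · · · · · · · · · · ·
    · · · · · · █ █ █ · ·

Answer: [[6,3],[7,3],[8,3]]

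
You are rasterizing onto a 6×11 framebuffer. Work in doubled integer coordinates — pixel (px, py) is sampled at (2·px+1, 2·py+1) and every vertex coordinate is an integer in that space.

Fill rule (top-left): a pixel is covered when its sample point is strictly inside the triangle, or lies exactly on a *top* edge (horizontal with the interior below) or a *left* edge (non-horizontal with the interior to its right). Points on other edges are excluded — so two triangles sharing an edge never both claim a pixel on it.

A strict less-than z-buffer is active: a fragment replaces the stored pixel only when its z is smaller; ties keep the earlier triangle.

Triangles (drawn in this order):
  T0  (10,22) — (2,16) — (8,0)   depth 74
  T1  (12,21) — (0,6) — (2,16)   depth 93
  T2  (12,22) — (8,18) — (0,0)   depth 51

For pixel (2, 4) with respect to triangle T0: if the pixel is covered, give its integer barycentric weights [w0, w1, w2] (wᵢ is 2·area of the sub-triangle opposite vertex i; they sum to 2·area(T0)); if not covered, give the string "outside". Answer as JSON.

T0:
  2·area = 164
  edge (10, 22)→(2, 16): d=(-8,-6) top-left  bias=+0
  edge (2, 16)→(8, 0): d=(6,-16) top-left  bias=+0
  edge (8, 0)→(10, 22): d=(2,22) right/bottom  bias=-1
    (3,1)@(7, 3): e=[134,2,28] → █
    (4,1)@(9, 3): e=[146,34,-16] → ·
    (3,2)@(7, 5): e=[118,14,32] → █
    (4,2)@(9, 5): e=[130,46,-12] → ·
    (3,3)@(7, 7): e=[102,26,36] → █
    (4,3)@(9, 7): e=[114,58,-8] → ·
    (2,4)@(5, 9): e=[74,6,84] → █
    (4,4)@(9, 9): e=[98,70,-4] → ·
    (2,5)@(5, 11): e=[58,18,88] → █
    (4,5)@(9, 11): e=[82,82,0] → ·  [on edge]
    (2,6)@(5, 13): e=[42,30,92] → █
    (4,6)@(9, 13): e=[66,94,4] → █
  covered (20 px):
    · · · · · ·
    · · · █ · ·
    · · · █ · ·
    · · · █ · ·
    · · █ █ · ·
    · · █ █ · ·
    · · █ █ █ ·
    · █ █ █ █ ·
    · · █ █ █ ·
    · · · █ █ ·
    · · · · █ ·
T1:
  2·area = 90  (B↔C swapped to make it positive)
  edge (12, 21)→(2, 16): d=(-10,-5) top-left  bias=+0
  edge (2, 16)→(0, 6): d=(-2,-10) top-left  bias=+0
  edge (0, 6)→(12, 21): d=(12,15) right/bottom  bias=-1
    (0,4)@(1, 9): e=[65,4,21] → █
    (1,4)@(3, 9): e=[75,24,-9] → ·
    (0,5)@(1, 11): e=[45,0,45] → █  [on edge]
    (1,5)@(3, 11): e=[55,20,15] → █
    (2,5)@(5, 11): e=[65,40,-15] → ·
    (0,6)@(1, 13): e=[25,-4,69] → ·
    (1,6)@(3, 13): e=[35,16,39] → █
    (2,6)@(5, 13): e=[45,36,9] → █
    (3,6)@(7, 13): e=[55,56,-21] → ·
    (1,7)@(3, 15): e=[15,12,63] → █
    (3,7)@(7, 15): e=[35,52,3] → █
    (4,7)@(9, 15): e=[45,72,-27] → ·
    (1,10)@(3, 21): e=[-45,0,135] → ·  [on edge]
  covered (11 px):
    · · · · · ·
    · · · · · ·
    · · · · · ·
    · · · · · ·
    █ · · · · ·
    █ █ · · · ·
    · █ █ · · ·
    · █ █ █ · ·
    · · █ █ · ·
    · · · · █ ·
    · · · · · ·
T2:
  2·area = 40
  edge (12, 22)→(8, 18): d=(-4,-4) top-left  bias=+0
  edge (8, 18)→(0, 0): d=(-8,-18) top-left  bias=+0
  edge (0, 0)→(12, 22): d=(12,22) right/bottom  bias=-1
    (0,5)@(1, 11): e=[0,-70,110] → ·  [on edge]
    (2,5)@(5, 11): e=[16,2,22] → █
    (3,5)@(7, 11): e=[24,38,-22] → ·
    (1,6)@(3, 13): e=[0,-50,90] → ·  [on edge]
    (2,6)@(5, 13): e=[8,-14,46] → ·
    (3,6)@(7, 13): e=[16,22,2] → █
    (4,6)@(9, 13): e=[24,58,-42] → ·
    (2,7)@(5, 15): e=[0,-30,70] → ·  [on edge]
    (3,7)@(7, 15): e=[8,6,26] → █
    (4,7)@(9, 15): e=[16,42,-18] → ·
    (3,8)@(7, 17): e=[0,-10,50] → ·  [on edge]
    (4,8)@(9, 17): e=[8,26,6] → █
    (4,9)@(9, 19): e=[0,10,30] → █  [on edge]
    (5,10)@(11, 21): e=[0,30,10] → █  [on edge]
  covered (6 px):
    · · · · · ·
    · · · · · ·
    · · · · · ·
    · · · · · ·
    · · · · · ·
    · · █ · · ·
    · · · █ · ·
    · · · █ · ·
    · · · · █ ·
    · · · · █ ·
    · · · · · █

Final: [6,84,74]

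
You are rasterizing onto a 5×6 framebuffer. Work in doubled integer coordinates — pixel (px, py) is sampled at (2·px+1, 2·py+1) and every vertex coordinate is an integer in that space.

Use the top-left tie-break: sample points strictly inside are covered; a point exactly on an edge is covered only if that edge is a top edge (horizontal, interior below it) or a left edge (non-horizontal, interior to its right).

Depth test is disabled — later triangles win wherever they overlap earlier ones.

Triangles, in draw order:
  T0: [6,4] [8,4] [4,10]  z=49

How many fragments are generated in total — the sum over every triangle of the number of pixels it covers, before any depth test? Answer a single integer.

T0:
  2·area = 12
  edge (6, 4)→(8, 4): d=(2,0) top-left  bias=+0
  edge (8, 4)→(4, 10): d=(-4,6) right/bottom  bias=-1
  edge (4, 10)→(6, 4): d=(2,-6) top-left  bias=+0
    (3,0)@(7, 1): e=[-6,18,0] → ·  [on edge]
    (3,2)@(7, 5): e=[2,2,8] → #
    (4,2)@(9, 5): e=[2,-10,20] → ·
    (2,3)@(5, 7): e=[6,6,0] → #  [on edge]
    (3,3)@(7, 7): e=[6,-6,12] → ·
    (2,4)@(5, 9): e=[10,-2,4] → ·
  covered (2 px):
    · · · · ·
    · · · · ·
    · · · # ·
    · · # · ·
    · · · · ·
    · · · · ·

Result: 2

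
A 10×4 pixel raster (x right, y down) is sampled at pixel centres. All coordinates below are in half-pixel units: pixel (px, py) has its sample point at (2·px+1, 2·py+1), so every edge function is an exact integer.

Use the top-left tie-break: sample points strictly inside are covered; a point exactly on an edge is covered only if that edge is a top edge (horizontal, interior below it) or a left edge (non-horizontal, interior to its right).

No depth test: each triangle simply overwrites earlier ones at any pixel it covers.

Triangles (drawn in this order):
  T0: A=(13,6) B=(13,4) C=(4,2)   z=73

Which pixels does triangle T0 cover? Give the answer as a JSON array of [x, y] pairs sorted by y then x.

T0:
  2·area = 18  (B↔C swapped to make it positive)
  edge (13, 6)→(4, 2): d=(-9,-4) top-left  bias=+0
  edge (4, 2)→(13, 4): d=(9,2) right/bottom  bias=-1
  edge (13, 4)→(13, 6): d=(0,2) right/bottom  bias=-1
    (6,0)@(13, 1): e=[45,-27,0] → ·  [on edge]
    (3,1)@(7, 3): e=[3,3,12] → █
    (4,1)@(9, 3): e=[11,-1,8] → ·
    (6,1)@(13, 3): e=[27,-9,0] → ·  [on edge]
    (3,2)@(7, 5): e=[-15,21,12] → ·
    (5,2)@(11, 5): e=[1,13,4] → █
    (6,2)@(13, 5): e=[9,9,0] → ·  [on edge]
    (5,3)@(11, 7): e=[-17,31,4] → ·
    (6,3)@(13, 7): e=[-9,27,0] → ·  [on edge]
  covered (2 px):
    · · · · · · · · · ·
    · · · █ · · · · · ·
    · · · · · █ · · · ·
    · · · · · · · · · ·

Final: [[3,1],[5,2]]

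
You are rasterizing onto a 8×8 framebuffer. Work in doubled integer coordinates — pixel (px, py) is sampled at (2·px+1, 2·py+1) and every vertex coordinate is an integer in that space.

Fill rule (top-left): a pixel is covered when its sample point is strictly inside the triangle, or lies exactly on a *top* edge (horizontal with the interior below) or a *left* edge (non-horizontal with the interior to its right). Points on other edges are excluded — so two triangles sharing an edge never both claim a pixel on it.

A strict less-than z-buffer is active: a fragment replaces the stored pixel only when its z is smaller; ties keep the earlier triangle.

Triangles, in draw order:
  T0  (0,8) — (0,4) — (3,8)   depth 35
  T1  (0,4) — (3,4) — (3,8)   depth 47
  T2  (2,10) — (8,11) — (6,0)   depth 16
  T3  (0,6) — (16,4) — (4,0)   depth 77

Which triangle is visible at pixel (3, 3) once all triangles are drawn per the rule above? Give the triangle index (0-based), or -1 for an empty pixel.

T0:
  2·area = 12
  edge (0, 8)→(0, 4): d=(0,-4) top-left  bias=+0
  edge (0, 4)→(3, 8): d=(3,4) right/bottom  bias=-1
  edge (3, 8)→(0, 8): d=(-3,0) right/bottom  bias=-1
    (0,3)@(1, 7): e=[4,5,3] → #
    (1,3)@(3, 7): e=[12,-3,3] → ·
    (0,4)@(1, 9): e=[4,11,-3] → ·
  covered (1 px):
    · · · · · · · ·
    · · · · · · · ·
    · · · · · · · ·
    # · · · · · · ·
    · · · · · · · ·
    · · · · · · · ·
    · · · · · · · ·
    · · · · · · · ·
T1:
  2·area = 12
  edge (0, 4)→(3, 4): d=(3,0) top-left  bias=+0
  edge (3, 4)→(3, 8): d=(0,4) right/bottom  bias=-1
  edge (3, 8)→(0, 4): d=(-3,-4) top-left  bias=+0
    (1,0)@(3, 1): e=[-9,0,21] → ·  [on edge]
    (1,1)@(3, 3): e=[-3,0,15] → ·  [on edge]
    (0,2)@(1, 5): e=[3,8,1] → #
    (1,2)@(3, 5): e=[3,0,9] → ·  [on edge]
    (0,3)@(1, 7): e=[9,8,-5] → ·
    (1,3)@(3, 7): e=[9,0,3] → ·  [on edge]
    (1,4)@(3, 9): e=[15,0,-3] → ·  [on edge]
    (1,5)@(3, 11): e=[21,0,-9] → ·  [on edge]
    (1,6)@(3, 13): e=[27,0,-15] → ·  [on edge]
    (1,7)@(3, 15): e=[33,0,-21] → ·  [on edge]
  covered (1 px):
    · · · · · · · ·
    · · · · · · · ·
    # · · · · · · ·
    · · · · · · · ·
    · · · · · · · ·
    · · · · · · · ·
    · · · · · · · ·
    · · · · · · · ·
T2:
  2·area = 64  (B↔C swapped to make it positive)
  edge (2, 10)→(6, 0): d=(4,-10) top-left  bias=+0
  edge (6, 0)→(8, 11): d=(2,11) right/bottom  bias=-1
  edge (8, 11)→(2, 10): d=(-6,-1) top-left  bias=+0
    (2,1)@(5, 3): e=[2,17,45] → #
    (3,1)@(7, 3): e=[22,-5,47] → ·
    (2,2)@(5, 5): e=[10,21,33] → #
    (3,2)@(7, 5): e=[30,-1,35] → ·
    (2,3)@(5, 7): e=[18,25,21] → #
    (3,3)@(7, 7): e=[38,3,23] → #
    (4,3)@(9, 7): e=[58,-19,25] → ·
    (1,4)@(3, 9): e=[6,51,7] → #
    (4,4)@(9, 9): e=[66,-15,13] → ·
    (1,5)@(3, 11): e=[14,55,-5] → ·
    (2,5)@(5, 11): e=[34,33,-3] → ·
    (3,5)@(7, 11): e=[54,11,-1] → ·
  covered (7 px):
    · · · · · · · ·
    · · # · · · · ·
    · · # · · · · ·
    · · # # · · · ·
    · # # # · · · ·
    · · · · · · · ·
    · · · · · · · ·
    · · · · · · · ·
T3:
  2·area = 88  (B↔C swapped to make it positive)
  edge (0, 6)→(4, 0): d=(4,-6) top-left  bias=+0
  edge (4, 0)→(16, 4): d=(12,4) right/bottom  bias=-1
  edge (16, 4)→(0, 6): d=(-16,2) right/bottom  bias=-1
    (2,0)@(5, 1): e=[10,8,70] → #
    (3,0)@(7, 1): e=[22,0,66] → ·  [on edge]
    (1,1)@(3, 3): e=[6,40,42] → #
    (3,1)@(7, 3): e=[30,24,34] → #
    (4,1)@(9, 3): e=[42,16,30] → #
    (5,1)@(11, 3): e=[54,8,26] → #
    (6,1)@(13, 3): e=[66,0,22] → ·  [on edge]
    (0,2)@(1, 5): e=[2,72,14] → #
    (4,2)@(9, 5): e=[50,40,-2] → ·
    (5,2)@(11, 5): e=[62,32,-6] → ·
    (0,3)@(1, 7): e=[10,96,-18] → ·
    (1,3)@(3, 7): e=[22,88,-22] → ·
  covered (10 px):
    · · # · · · · ·
    · # # # # # · ·
    # # # # · · · ·
    · · · · · · · ·
    · · · · · · · ·
    · · · · · · · ·
    · · · · · · · ·
    · · · · · · · ·

Z-buffer (winner per pixel, '.' = empty):
  . . 3 . . . . .
  . 3 2 3 3 3 . .
  1 3 2 3 . . . .
  0 . 2 2 . . . .
  . 2 2 2 . . . .
  . . . . . . . .
  . . . . . . . .
  . . . . . . . .

Answer: 2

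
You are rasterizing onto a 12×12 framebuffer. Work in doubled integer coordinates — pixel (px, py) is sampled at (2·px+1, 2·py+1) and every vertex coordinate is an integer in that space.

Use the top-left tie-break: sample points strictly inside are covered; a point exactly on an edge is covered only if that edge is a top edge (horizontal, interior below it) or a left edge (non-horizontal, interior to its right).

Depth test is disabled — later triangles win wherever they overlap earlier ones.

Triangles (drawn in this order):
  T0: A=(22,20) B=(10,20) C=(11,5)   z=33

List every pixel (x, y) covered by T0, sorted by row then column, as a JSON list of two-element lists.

T0:
  2·area = 180
  edge (22, 20)→(10, 20): d=(-12,0) right/bottom  bias=-1
  edge (10, 20)→(11, 5): d=(1,-15) top-left  bias=+0
  edge (11, 5)→(22, 20): d=(11,15) right/bottom  bias=-1
    (5,2)@(11, 5): e=[180,0,0] → .  [on edge]
    (5,3)@(11, 7): e=[156,2,22] → X
    (6,3)@(13, 7): e=[156,32,-8] → .
    (5,4)@(11, 9): e=[132,4,44] → X
    (6,4)@(13, 9): e=[132,34,14] → X
    (7,4)@(15, 9): e=[132,64,-16] → .
    (5,5)@(11, 11): e=[108,6,66] → X
    (7,5)@(15, 11): e=[108,66,6] → X
    (8,5)@(17, 11): e=[108,96,-24] → .
    (5,6)@(11, 13): e=[84,8,88] → X
    (8,6)@(17, 13): e=[84,98,-2] → .
    (5,7)@(11, 15): e=[60,10,110] → X
  covered (24 px):
    . . . . . . . . . . . .
    . . . . . . . . . . . .
    . . . . . . . . . . . .
    . . . . . X . . . . . .
    . . . . . X X . . . . .
    . . . . . X X X . . . .
    . . . . . X X X . . . .
    . . . . . X X X X . . .
    . . . . . X X X X X . .
    . . . . . X X X X X X .
    . . . . . . . . . . . .
    . . . . . . . . . . . .

Result: [[5,3],[5,4],[6,4],[5,5],[6,5],[7,5],[5,6],[6,6],[7,6],[5,7],[6,7],[7,7],[8,7],[5,8],[6,8],[7,8],[8,8],[9,8],[5,9],[6,9],[7,9],[8,9],[9,9],[10,9]]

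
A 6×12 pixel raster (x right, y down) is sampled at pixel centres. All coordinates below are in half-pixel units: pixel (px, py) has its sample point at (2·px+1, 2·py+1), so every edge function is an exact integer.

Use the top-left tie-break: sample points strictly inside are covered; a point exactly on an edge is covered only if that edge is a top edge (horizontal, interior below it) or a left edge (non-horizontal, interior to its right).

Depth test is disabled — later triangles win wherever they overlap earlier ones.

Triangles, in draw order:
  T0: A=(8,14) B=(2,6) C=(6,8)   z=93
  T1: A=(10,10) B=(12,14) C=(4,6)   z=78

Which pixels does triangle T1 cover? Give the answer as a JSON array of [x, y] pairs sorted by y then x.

T0:
  2·area = 20
  edge (8, 14)→(2, 6): d=(-6,-8) top-left  bias=+0
  edge (2, 6)→(6, 8): d=(4,2) right/bottom  bias=-1
  edge (6, 8)→(8, 14): d=(2,6) right/bottom  bias=-1
    (2,2)@(5, 5): e=[30,-10,0] → ·  [on edge]
    (1,3)@(3, 7): e=[2,2,16] → #
    (2,3)@(5, 7): e=[18,-2,4] → ·
    (1,4)@(3, 9): e=[-10,10,20] → ·
    (2,4)@(5, 9): e=[6,6,8] → #
    (3,4)@(7, 9): e=[22,2,-4] → ·
    (2,5)@(5, 11): e=[-6,14,12] → ·
    (3,5)@(7, 11): e=[10,10,0] → ·  [on edge]
    (4,8)@(9, 17): e=[-10,30,0] → ·  [on edge]
    (5,11)@(11, 23): e=[-30,50,0] → ·  [on edge]
  covered (2 px):
    · · · · · ·
    · · · · · ·
    · · · · · ·
    · # · · · ·
    · · # · · ·
    · · · · · ·
    · · · · · ·
    · · · · · ·
    · · · · · ·
    · · · · · ·
    · · · · · ·
    · · · · · ·
T1:
  2·area = 16
  edge (10, 10)→(12, 14): d=(2,4) right/bottom  bias=-1
  edge (12, 14)→(4, 6): d=(-8,-8) top-left  bias=+0
  edge (4, 6)→(10, 10): d=(6,4) right/bottom  bias=-1
    (0,1)@(1, 3): e=[22,0,-6] → ·  [on edge]
    (1,2)@(3, 5): e=[18,0,-2] → ·  [on edge]
    (2,3)@(5, 7): e=[14,0,2] → #  [on edge]
    (3,3)@(7, 7): e=[6,16,-6] → ·
    (2,4)@(5, 9): e=[18,-16,14] → ·
    (3,4)@(7, 9): e=[10,0,6] → #  [on edge]
    (4,4)@(9, 9): e=[2,16,-2] → ·
    (3,5)@(7, 11): e=[14,-16,18] → ·
    (4,5)@(9, 11): e=[6,0,10] → #  [on edge]
    (5,5)@(11, 11): e=[-2,16,2] → ·
    (4,6)@(9, 13): e=[10,-16,22] → ·
    (5,6)@(11, 13): e=[2,0,14] → #  [on edge]
  covered (4 px):
    · · · · · ·
    · · · · · ·
    · · · · · ·
    · · # · · ·
    · · · # · ·
    · · · · # ·
    · · · · · #
    · · · · · ·
    · · · · · ·
    · · · · · ·
    · · · · · ·
    · · · · · ·

Result: [[2,3],[3,4],[4,5],[5,6]]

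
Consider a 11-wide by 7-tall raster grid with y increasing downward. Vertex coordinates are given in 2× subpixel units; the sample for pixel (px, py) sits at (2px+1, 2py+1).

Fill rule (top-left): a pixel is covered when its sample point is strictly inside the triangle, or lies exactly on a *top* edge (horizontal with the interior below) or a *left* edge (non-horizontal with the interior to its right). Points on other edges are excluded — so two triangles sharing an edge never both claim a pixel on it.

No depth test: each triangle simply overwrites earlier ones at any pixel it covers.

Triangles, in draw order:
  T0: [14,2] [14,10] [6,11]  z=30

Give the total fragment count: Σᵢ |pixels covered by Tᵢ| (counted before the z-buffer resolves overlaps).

T0:
  2·area = 64
  edge (14, 2)→(14, 10): d=(0,8) right/bottom  bias=-1
  edge (14, 10)→(6, 11): d=(-8,1) right/bottom  bias=-1
  edge (6, 11)→(14, 2): d=(8,-9) top-left  bias=+0
    (6,2)@(13, 5): e=[8,41,15] → █
    (7,2)@(15, 5): e=[-8,39,33] → ·
    (5,3)@(11, 7): e=[24,27,13] → █
    (7,3)@(15, 7): e=[-8,23,49] → ·
    (4,4)@(9, 9): e=[40,13,11] → █
    (7,4)@(15, 9): e=[-8,7,65] → ·
    (4,5)@(9, 11): e=[40,-3,27] → ·
    (5,5)@(11, 11): e=[24,-5,45] → ·
    (6,5)@(13, 11): e=[8,-7,63] → ·
  covered (6 px):
    · · · · · · · · · · ·
    · · · · · · · · · · ·
    · · · · · · █ · · · ·
    · · · · · █ █ · · · ·
    · · · · █ █ █ · · · ·
    · · · · · · · · · · ·
    · · · · · · · · · · ·

Result: 6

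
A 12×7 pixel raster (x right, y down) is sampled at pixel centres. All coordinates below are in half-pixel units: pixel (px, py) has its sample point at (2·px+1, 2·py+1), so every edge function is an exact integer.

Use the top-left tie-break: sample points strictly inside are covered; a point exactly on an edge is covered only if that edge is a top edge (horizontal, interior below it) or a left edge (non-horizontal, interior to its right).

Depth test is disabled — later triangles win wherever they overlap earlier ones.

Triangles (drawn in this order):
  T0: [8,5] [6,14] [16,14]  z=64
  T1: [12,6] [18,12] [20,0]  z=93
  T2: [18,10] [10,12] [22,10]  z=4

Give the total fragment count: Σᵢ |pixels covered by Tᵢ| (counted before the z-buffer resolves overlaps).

T0:
  2·area = 90  (B↔C swapped to make it positive)
  edge (8, 5)→(16, 14): d=(8,9) right/bottom  bias=-1
  edge (16, 14)→(6, 14): d=(-10,0) right/bottom  bias=-1
  edge (6, 14)→(8, 5): d=(2,-9) top-left  bias=+0
    (4,3)@(9, 7): e=[7,70,13] → #
    (5,3)@(11, 7): e=[-11,70,31] → ·
    (4,4)@(9, 9): e=[23,50,17] → #
    (5,4)@(11, 9): e=[5,50,35] → #
    (6,4)@(13, 9): e=[-13,50,53] → ·
    (3,5)@(7, 11): e=[57,30,3] → #
    (6,5)@(13, 11): e=[3,30,57] → #
    (7,5)@(15, 11): e=[-15,30,75] → ·
    (3,6)@(7, 13): e=[73,10,7] → #
    (7,6)@(15, 13): e=[1,10,79] → #
    (8,6)@(17, 13): e=[-17,10,97] → ·
  covered (12 px):
    · · · · · · · · · · · ·
    · · · · · · · · · · · ·
    · · · · · · · · · · · ·
    · · · · # · · · · · · ·
    · · · · # # · · · · · ·
    · · · # # # # · · · · ·
    · · · # # # # # · · · ·
T1:
  2·area = 84  (B↔C swapped to make it positive)
  edge (12, 6)→(20, 0): d=(8,-6) top-left  bias=+0
  edge (20, 0)→(18, 12): d=(-2,12) right/bottom  bias=-1
  edge (18, 12)→(12, 6): d=(-6,-6) top-left  bias=+0
    (3,0)@(7, 1): e=[-70,154,0] → ·  [on edge]
    (9,0)@(19, 1): e=[2,10,72] → #
    (10,0)@(21, 1): e=[14,-14,84] → ·
    (4,1)@(9, 3): e=[-42,126,0] → ·  [on edge]
    (8,1)@(17, 3): e=[6,30,48] → #
    (10,1)@(21, 3): e=[30,-18,72] → ·
    (5,2)@(11, 5): e=[-14,98,0] → ·  [on edge]
    (7,2)@(15, 5): e=[10,50,24] → #
    (10,2)@(21, 5): e=[46,-22,60] → ·
    (6,3)@(13, 7): e=[14,70,0] → #  [on edge]
    (9,3)@(19, 7): e=[50,-2,36] → ·
    (6,4)@(13, 9): e=[30,66,-12] → ·
    (7,4)@(15, 9): e=[42,42,0] → #  [on edge]
    (8,5)@(17, 11): e=[70,14,0] → #  [on edge]
    (9,6)@(19, 13): e=[98,-14,0] → ·  [on edge]
  covered (12 px):
    · · · · · · · · · # · ·
    · · · · · · · · # # · ·
    · · · · · · · # # # · ·
    · · · · · · # # # · · ·
    · · · · · · · # # · · ·
    · · · · · · · · # · · ·
    · · · · · · · · · · · ·
T2:
  2·area = 8  (B↔C swapped to make it positive)
  edge (18, 10)→(22, 10): d=(4,0) top-left  bias=+0
  edge (22, 10)→(10, 12): d=(-12,2) right/bottom  bias=-1
  edge (10, 12)→(18, 10): d=(8,-2) top-left  bias=+0
    (7,5)@(15, 11): e=[4,2,2] → #
    (8,5)@(17, 11): e=[4,-2,6] → ·
    (7,6)@(15, 13): e=[12,-22,18] → ·
  covered (1 px):
    · · · · · · · · · · · ·
    · · · · · · · · · · · ·
    · · · · · · · · · · · ·
    · · · · · · · · · · · ·
    · · · · · · · · · · · ·
    · · · · · · · # · · · ·
    · · · · · · · · · · · ·

Answer: 25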